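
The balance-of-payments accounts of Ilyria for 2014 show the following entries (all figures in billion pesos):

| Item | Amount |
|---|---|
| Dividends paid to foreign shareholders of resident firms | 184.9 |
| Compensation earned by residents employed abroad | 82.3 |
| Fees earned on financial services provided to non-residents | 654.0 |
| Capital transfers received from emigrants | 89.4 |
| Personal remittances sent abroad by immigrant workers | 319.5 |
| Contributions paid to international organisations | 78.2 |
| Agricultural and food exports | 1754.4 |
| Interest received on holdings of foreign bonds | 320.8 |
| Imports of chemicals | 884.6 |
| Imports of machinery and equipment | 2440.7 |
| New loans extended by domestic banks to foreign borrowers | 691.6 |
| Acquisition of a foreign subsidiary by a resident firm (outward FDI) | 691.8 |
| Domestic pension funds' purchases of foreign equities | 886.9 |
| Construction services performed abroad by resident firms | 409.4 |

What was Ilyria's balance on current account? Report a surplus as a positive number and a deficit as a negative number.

-687.0

Goods: 1754.4 - 2440.7 - 884.6 = -1570.9
Services: 654.0 + 409.4 = 1063.4
Primary income: 82.3 + 320.8 - 184.9 = 218.2
Secondary income: -78.2 - 319.5 = -397.7
Current account = (-1570.9) + 1063.4 + 218.2 + (-397.7) = -687.0
(Excluded from the current account — capital account: capital transfers received from emigrants 89.4; financial account: new loans extended by domestic banks to foreign borrowers 691.6, acquisition of a foreign subsidiary by a resident firm (outward FDI) 691.8, domestic pension funds' purchases of foreign equities 886.9.)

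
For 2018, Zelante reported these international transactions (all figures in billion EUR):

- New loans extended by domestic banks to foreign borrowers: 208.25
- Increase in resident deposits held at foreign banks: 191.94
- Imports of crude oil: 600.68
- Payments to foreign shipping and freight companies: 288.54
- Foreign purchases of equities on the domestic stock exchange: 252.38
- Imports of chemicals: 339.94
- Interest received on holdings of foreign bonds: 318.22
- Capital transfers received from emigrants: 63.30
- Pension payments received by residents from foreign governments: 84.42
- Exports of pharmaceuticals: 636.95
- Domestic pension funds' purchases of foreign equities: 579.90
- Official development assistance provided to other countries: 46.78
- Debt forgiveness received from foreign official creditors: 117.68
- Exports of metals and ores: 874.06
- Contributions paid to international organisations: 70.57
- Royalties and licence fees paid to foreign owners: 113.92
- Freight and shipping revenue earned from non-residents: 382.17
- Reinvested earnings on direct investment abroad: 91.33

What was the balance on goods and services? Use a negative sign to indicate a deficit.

Goods: -600.68 + 636.95 - 339.94 + 874.06 = 570.39
Services: 382.17 - 288.54 - 113.92 = -20.29
Trade balance = 570.39 + (-20.29) = 550.10
(Excluded from the trade balance — financial account: new loans extended by domestic banks to foreign borrowers 208.25, increase in resident deposits held at foreign banks 191.94, foreign purchases of equities on the domestic stock exchange 252.38, domestic pension funds' purchases of foreign equities 579.90; primary income: interest received on holdings of foreign bonds 318.22, reinvested earnings on direct investment abroad 91.33; capital account: capital transfers received from emigrants 63.30, debt forgiveness received from foreign official creditors 117.68; secondary income: pension payments received by residents from foreign governments 84.42, official development assistance provided to other countries 46.78, contributions paid to international organisations 70.57.)

550.10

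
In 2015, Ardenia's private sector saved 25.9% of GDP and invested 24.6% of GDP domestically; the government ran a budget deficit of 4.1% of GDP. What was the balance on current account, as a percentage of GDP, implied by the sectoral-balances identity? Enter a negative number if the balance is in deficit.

-2.8

By the sectoral-balances identity, CA = (S_private - I) + (T - G).
Private balance = 25.9 - 24.6 = 1.3
Government balance (T - G) = -4.1
CA = 1.3 + (-4.1) = -2.8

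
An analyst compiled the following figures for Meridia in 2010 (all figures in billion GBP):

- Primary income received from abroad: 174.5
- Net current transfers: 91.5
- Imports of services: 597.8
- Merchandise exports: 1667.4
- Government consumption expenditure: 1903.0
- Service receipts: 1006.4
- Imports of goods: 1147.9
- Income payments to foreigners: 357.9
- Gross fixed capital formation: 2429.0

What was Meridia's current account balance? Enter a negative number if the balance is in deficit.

Goods balance = 1667.4 - 1147.9 = 519.5
Services balance = 1006.4 - 597.8 = 408.6
Trade balance (goods + services) = 519.5 + 408.6 = 928.1
Net primary income = 174.5 - 357.9 = -183.4
Net secondary income = 91.5
Current account = 928.1 + (-183.4) + 91.5 = 836.2

836.2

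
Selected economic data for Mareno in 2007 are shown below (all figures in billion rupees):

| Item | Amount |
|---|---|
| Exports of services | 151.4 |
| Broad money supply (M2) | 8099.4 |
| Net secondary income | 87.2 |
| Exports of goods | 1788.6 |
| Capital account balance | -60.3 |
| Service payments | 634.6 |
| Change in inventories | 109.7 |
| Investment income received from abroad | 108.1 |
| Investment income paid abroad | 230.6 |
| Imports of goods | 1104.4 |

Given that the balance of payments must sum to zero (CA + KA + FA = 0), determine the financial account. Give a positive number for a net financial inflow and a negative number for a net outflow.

-105.4

Goods balance = 1788.6 - 1104.4 = 684.2
Services balance = 151.4 - 634.6 = -483.2
Trade balance (goods + services) = 684.2 + (-483.2) = 201.0
Net primary income = 108.1 - 230.6 = -122.5
Net secondary income = 87.2
Current account = 201.0 + (-122.5) + 87.2 = 165.7
Financial account = -(165.7 + (-60.3)) = -105.4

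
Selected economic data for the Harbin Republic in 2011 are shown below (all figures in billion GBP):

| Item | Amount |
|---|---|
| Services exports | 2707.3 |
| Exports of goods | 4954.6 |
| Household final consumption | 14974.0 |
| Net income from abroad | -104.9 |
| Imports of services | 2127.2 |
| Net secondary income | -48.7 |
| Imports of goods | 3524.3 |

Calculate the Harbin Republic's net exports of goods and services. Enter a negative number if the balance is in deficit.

Goods balance = 4954.6 - 3524.3 = 1430.3
Services balance = 2707.3 - 2127.2 = 580.1
Trade balance (goods + services) = 1430.3 + 580.1 = 2010.4

2010.4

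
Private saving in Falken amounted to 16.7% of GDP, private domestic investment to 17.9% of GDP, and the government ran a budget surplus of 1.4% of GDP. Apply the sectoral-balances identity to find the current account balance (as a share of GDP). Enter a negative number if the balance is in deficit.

0.2

By the sectoral-balances identity, CA = (S_private - I) + (T - G).
Private balance = 16.7 - 17.9 = -1.2
Government balance (T - G) = 1.4
CA = -1.2 + 1.4 = 0.2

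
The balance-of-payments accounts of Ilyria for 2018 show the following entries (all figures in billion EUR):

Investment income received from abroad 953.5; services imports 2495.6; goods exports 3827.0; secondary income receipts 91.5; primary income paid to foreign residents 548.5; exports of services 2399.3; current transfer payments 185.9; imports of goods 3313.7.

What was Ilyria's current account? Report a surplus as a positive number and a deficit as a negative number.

727.6

Goods balance = 3827.0 - 3313.7 = 513.3
Services balance = 2399.3 - 2495.6 = -96.3
Trade balance (goods + services) = 513.3 + (-96.3) = 417.0
Net primary income = 953.5 - 548.5 = 405.0
Net secondary income = 91.5 - 185.9 = -94.4
Current account = 417.0 + 405.0 + (-94.4) = 727.6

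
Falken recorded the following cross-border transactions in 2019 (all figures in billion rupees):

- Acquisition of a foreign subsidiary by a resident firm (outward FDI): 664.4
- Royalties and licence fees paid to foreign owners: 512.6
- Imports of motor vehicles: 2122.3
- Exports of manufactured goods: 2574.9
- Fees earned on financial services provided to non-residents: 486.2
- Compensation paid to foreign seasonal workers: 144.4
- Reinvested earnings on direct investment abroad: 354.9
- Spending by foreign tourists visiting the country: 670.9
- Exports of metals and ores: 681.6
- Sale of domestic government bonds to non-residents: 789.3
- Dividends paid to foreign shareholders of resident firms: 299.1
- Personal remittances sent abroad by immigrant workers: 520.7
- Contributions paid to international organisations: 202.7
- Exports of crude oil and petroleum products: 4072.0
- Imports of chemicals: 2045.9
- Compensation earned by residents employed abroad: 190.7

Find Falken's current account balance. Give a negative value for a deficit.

Goods: -2122.3 + 681.6 - 2045.9 + 2574.9 + 4072.0 = 3160.3
Services: -512.6 + 486.2 + 670.9 = 644.5
Primary income: 190.7 + 354.9 - 144.4 - 299.1 = 102.1
Secondary income: -202.7 - 520.7 = -723.4
Current account = 3160.3 + 644.5 + 102.1 + (-723.4) = 3183.5
(Excluded from the current account — financial account: acquisition of a foreign subsidiary by a resident firm (outward FDI) 664.4, sale of domestic government bonds to non-residents 789.3.)

3183.5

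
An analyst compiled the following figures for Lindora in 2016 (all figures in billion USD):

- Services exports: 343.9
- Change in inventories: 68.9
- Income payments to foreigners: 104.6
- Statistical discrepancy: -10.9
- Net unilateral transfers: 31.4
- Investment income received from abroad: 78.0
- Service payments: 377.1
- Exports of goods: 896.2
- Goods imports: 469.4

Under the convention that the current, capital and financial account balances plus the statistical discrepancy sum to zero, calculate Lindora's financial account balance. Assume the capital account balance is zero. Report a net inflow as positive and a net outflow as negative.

Goods balance = 896.2 - 469.4 = 426.8
Services balance = 343.9 - 377.1 = -33.2
Trade balance (goods + services) = 426.8 + (-33.2) = 393.6
Net primary income = 78.0 - 104.6 = -26.6
Net secondary income = 31.4
Current account = 393.6 + (-26.6) + 31.4 = 398.4
Financial account = -(398.4 + (-10.9)) = -387.5

-387.5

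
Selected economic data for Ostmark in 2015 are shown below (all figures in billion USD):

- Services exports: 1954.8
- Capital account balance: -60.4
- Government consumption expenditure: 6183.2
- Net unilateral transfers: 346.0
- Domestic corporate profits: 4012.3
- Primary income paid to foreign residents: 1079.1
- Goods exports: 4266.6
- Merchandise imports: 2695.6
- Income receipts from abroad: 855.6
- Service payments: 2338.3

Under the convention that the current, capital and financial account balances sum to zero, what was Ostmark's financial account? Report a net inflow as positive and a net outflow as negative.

-1249.6

Goods balance = 4266.6 - 2695.6 = 1571.0
Services balance = 1954.8 - 2338.3 = -383.5
Trade balance (goods + services) = 1571.0 + (-383.5) = 1187.5
Net primary income = 855.6 - 1079.1 = -223.5
Net secondary income = 346.0
Current account = 1187.5 + (-223.5) + 346.0 = 1310.0
Financial account = -(1310.0 + (-60.4)) = -1249.6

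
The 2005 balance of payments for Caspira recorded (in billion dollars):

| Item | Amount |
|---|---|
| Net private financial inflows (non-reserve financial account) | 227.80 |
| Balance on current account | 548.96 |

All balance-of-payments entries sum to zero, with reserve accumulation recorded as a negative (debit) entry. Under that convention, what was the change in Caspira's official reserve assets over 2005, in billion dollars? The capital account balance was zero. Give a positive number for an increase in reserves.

Official reserve transactions balance = -(548.96 + 227.80) = -776.76
An accumulation of reserves is recorded as a debit (negative entry), so the change in the stock of reserves is the negative of that balance.
Change in official reserves = -(-776.76) = 776.76

776.76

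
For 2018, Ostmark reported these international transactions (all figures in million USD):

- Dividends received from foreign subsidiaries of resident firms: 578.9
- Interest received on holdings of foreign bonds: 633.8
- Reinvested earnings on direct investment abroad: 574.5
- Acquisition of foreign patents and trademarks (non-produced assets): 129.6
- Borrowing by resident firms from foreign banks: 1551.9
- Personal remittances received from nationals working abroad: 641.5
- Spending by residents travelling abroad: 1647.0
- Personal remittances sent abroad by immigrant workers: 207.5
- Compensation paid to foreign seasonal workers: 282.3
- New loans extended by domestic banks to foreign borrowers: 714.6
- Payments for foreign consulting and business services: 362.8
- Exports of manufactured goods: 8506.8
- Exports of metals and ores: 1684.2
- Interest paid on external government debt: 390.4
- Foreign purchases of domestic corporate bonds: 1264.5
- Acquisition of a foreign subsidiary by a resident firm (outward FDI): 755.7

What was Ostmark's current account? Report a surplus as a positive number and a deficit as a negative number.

Goods: 8506.8 + 1684.2 = 10191.0
Services: -1647.0 - 362.8 = -2009.8
Primary income: 574.5 + 633.8 + 578.9 - 282.3 - 390.4 = 1114.5
Secondary income: 641.5 - 207.5 = 434.0
Current account = 10191.0 + (-2009.8) + 1114.5 + 434.0 = 9729.7
(Excluded from the current account — capital account: acquisition of foreign patents and trademarks (non-produced assets) 129.6; financial account: borrowing by resident firms from foreign banks 1551.9, new loans extended by domestic banks to foreign borrowers 714.6, foreign purchases of domestic corporate bonds 1264.5, acquisition of a foreign subsidiary by a resident firm (outward FDI) 755.7.)

9729.7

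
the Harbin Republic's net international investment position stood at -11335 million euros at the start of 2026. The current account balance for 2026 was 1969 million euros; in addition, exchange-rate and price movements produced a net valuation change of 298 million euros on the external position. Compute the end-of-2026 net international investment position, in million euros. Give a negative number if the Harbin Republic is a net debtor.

Change in NIIP = current account + net valuation change = 1969 + 298 = 2267
End-of-year NIIP = -11335 + 2267 = -9068

-9068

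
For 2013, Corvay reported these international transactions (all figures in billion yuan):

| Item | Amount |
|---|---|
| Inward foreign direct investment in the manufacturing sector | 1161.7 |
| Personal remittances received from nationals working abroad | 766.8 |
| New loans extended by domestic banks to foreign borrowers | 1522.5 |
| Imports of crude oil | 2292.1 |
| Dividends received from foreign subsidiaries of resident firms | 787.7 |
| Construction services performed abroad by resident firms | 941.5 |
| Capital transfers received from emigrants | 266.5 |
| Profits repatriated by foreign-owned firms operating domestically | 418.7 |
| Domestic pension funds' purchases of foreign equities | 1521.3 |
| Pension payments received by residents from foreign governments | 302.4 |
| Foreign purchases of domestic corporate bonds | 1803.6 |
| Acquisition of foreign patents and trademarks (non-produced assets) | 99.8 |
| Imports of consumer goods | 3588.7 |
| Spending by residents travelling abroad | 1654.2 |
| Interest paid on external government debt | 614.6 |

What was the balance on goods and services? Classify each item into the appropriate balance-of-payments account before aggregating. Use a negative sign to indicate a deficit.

Goods: -2292.1 - 3588.7 = -5880.8
Services: -1654.2 + 941.5 = -712.7
Trade balance = -5880.8 + (-712.7) = -6593.5
(Excluded from the trade balance — financial account: inward foreign direct investment in the manufacturing sector 1161.7, new loans extended by domestic banks to foreign borrowers 1522.5, domestic pension funds' purchases of foreign equities 1521.3, foreign purchases of domestic corporate bonds 1803.6; secondary income: personal remittances received from nationals working abroad 766.8, pension payments received by residents from foreign governments 302.4; primary income: dividends received from foreign subsidiaries of resident firms 787.7, profits repatriated by foreign-owned firms operating domestically 418.7, interest paid on external government debt 614.6; capital account: capital transfers received from emigrants 266.5, acquisition of foreign patents and trademarks (non-produced assets) 99.8.)

-6593.5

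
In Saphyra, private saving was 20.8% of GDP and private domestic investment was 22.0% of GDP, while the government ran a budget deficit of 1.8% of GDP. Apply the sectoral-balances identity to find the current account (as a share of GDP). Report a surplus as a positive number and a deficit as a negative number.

-3.0

By the sectoral-balances identity, CA = (S_private - I) + (T - G).
Private balance = 20.8 - 22.0 = -1.2
Government balance (T - G) = -1.8
CA = -1.2 + (-1.8) = -3.0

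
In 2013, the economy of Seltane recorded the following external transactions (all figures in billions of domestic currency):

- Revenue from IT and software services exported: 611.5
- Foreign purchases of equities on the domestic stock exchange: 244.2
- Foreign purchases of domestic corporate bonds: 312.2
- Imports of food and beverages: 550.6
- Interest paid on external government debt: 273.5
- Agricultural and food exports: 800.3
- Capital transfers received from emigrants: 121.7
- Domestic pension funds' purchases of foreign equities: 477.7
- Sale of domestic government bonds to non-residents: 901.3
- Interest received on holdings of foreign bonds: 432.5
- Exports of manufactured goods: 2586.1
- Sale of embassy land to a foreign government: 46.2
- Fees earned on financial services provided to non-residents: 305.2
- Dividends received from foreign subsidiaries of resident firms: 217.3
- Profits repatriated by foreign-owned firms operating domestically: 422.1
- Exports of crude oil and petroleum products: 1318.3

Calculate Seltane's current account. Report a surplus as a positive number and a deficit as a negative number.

Goods: 2586.1 + 800.3 - 550.6 + 1318.3 = 4154.1
Services: 305.2 + 611.5 = 916.7
Primary income: -273.5 - 422.1 + 432.5 + 217.3 = -45.8
Current account = 4154.1 + 916.7 + (-45.8) = 5025.0
(Excluded from the current account — financial account: foreign purchases of equities on the domestic stock exchange 244.2, foreign purchases of domestic corporate bonds 312.2, domestic pension funds' purchases of foreign equities 477.7, sale of domestic government bonds to non-residents 901.3; capital account: capital transfers received from emigrants 121.7, sale of embassy land to a foreign government 46.2.)

5025.0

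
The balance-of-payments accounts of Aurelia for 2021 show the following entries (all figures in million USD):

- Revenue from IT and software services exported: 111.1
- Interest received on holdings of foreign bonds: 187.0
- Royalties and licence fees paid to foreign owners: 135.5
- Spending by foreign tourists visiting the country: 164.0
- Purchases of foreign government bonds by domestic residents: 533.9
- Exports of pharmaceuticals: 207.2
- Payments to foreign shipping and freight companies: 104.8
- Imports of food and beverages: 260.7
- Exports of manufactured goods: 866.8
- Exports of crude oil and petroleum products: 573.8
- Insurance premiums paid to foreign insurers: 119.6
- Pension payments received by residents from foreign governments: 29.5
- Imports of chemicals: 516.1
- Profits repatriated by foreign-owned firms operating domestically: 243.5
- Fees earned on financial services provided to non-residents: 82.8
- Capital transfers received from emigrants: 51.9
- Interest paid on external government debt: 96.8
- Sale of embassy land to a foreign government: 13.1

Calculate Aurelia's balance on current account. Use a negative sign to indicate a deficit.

Goods: 573.8 - 516.1 - 260.7 + 207.2 + 866.8 = 871.0
Services: -119.6 + 82.8 + 111.1 + 164.0 - 104.8 - 135.5 = -2.0
Primary income: -243.5 - 96.8 + 187.0 = -153.3
Secondary income: 29.5
Current account = 871.0 + (-2.0) + (-153.3) + 29.5 = 745.2
(Excluded from the current account — financial account: purchases of foreign government bonds by domestic residents 533.9; capital account: capital transfers received from emigrants 51.9, sale of embassy land to a foreign government 13.1.)

745.2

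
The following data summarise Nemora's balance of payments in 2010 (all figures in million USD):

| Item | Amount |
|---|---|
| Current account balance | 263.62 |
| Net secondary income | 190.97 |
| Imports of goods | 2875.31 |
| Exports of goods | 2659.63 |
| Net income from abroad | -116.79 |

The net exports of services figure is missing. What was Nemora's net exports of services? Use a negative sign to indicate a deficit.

Current account = goods balance + services balance + net primary income + net secondary income
Sum of the known components = -141.50
Net exports of services = CA - (known components) = 263.62 - (-141.50) = 405.12

405.12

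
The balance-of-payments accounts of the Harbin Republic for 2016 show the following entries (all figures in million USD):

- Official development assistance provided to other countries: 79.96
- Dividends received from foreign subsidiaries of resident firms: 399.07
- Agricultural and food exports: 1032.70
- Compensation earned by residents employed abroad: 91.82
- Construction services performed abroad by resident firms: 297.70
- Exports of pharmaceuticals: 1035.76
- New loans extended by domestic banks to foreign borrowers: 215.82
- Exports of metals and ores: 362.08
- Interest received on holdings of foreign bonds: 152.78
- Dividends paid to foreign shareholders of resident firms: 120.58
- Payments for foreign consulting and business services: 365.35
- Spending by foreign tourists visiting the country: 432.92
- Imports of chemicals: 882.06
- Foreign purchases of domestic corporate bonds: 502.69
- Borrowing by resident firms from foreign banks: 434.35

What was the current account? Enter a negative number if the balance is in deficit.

Goods: 362.08 + 1032.70 + 1035.76 - 882.06 = 1548.48
Services: -365.35 + 297.70 + 432.92 = 365.27
Primary income: -120.58 + 399.07 + 91.82 + 152.78 = 523.09
Secondary income: -79.96
Current account = 1548.48 + 365.27 + 523.09 + (-79.96) = 2356.88
(Excluded from the current account — financial account: new loans extended by domestic banks to foreign borrowers 215.82, foreign purchases of domestic corporate bonds 502.69, borrowing by resident firms from foreign banks 434.35.)

2356.88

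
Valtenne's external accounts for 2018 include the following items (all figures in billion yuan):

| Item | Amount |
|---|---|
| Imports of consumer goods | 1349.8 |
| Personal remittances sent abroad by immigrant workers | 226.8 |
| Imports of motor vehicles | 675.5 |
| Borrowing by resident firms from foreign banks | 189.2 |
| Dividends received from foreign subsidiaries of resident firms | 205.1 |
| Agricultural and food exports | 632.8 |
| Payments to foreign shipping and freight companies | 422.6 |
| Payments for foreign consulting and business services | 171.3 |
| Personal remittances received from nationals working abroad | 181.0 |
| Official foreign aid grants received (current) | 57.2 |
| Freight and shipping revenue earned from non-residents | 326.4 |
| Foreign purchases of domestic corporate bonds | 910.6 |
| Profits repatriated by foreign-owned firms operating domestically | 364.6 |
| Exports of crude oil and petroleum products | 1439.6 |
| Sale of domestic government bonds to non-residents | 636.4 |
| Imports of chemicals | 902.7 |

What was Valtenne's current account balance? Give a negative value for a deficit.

-1271.2

Goods: 1439.6 + 632.8 - 902.7 - 1349.8 - 675.5 = -855.6
Services: -171.3 - 422.6 + 326.4 = -267.5
Primary income: 205.1 - 364.6 = -159.5
Secondary income: 57.2 - 226.8 + 181.0 = 11.4
Current account = (-855.6) + (-267.5) + (-159.5) + 11.4 = -1271.2
(Excluded from the current account — financial account: borrowing by resident firms from foreign banks 189.2, foreign purchases of domestic corporate bonds 910.6, sale of domestic government bonds to non-residents 636.4.)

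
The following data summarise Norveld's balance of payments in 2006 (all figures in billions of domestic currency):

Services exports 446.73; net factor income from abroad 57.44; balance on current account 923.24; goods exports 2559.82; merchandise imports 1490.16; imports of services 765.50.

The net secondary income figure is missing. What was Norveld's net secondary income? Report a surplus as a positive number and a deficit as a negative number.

114.91

Current account = goods balance + services balance + net primary income + net secondary income
Sum of the known components = 808.33
Net secondary income = CA - (known components) = 923.24 - 808.33 = 114.91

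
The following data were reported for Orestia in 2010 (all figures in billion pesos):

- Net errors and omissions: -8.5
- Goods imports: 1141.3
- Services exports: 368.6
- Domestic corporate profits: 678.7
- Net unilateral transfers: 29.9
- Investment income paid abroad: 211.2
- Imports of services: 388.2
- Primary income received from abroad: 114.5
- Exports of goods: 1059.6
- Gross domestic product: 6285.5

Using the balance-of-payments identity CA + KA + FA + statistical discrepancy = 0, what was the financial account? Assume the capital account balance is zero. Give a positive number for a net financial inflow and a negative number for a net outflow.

Goods balance = 1059.6 - 1141.3 = -81.7
Services balance = 368.6 - 388.2 = -19.6
Trade balance (goods + services) = -81.7 + (-19.6) = -101.3
Net primary income = 114.5 - 211.2 = -96.7
Net secondary income = 29.9
Current account = -101.3 + (-96.7) + 29.9 = -168.1
Financial account = -(-168.1 + (-8.5)) = 176.6

176.6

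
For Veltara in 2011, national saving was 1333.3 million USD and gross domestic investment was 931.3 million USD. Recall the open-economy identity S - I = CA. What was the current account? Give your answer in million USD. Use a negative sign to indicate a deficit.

402.0

S - I = CA (net lending to the rest of the world).
CA = S - I = 1333.3 - 931.3 = 402.0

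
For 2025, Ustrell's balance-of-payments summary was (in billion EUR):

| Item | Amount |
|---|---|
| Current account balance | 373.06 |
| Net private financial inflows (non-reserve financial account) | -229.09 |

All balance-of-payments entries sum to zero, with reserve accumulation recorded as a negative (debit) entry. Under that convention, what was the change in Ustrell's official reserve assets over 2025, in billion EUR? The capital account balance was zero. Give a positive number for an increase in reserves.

Official reserve transactions balance = -(373.06 + (-229.09)) = -143.97
An accumulation of reserves is recorded as a debit (negative entry), so the change in the stock of reserves is the negative of that balance.
Change in official reserves = -(-143.97) = 143.97

143.97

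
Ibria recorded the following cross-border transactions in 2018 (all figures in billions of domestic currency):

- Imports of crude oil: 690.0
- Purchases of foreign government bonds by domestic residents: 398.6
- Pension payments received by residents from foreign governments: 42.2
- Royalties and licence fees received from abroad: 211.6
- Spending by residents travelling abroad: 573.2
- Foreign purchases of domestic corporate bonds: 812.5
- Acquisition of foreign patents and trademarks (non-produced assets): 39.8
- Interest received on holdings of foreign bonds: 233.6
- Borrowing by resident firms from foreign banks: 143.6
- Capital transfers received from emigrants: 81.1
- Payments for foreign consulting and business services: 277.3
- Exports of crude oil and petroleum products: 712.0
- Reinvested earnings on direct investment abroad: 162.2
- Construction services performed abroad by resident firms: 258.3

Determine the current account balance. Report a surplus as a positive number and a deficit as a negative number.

Goods: 712.0 - 690.0 = 22.0
Services: -573.2 + 258.3 + 211.6 - 277.3 = -380.6
Primary income: 233.6 + 162.2 = 395.8
Secondary income: 42.2
Current account = 22.0 + (-380.6) + 395.8 + 42.2 = 79.4
(Excluded from the current account — financial account: purchases of foreign government bonds by domestic residents 398.6, foreign purchases of domestic corporate bonds 812.5, borrowing by resident firms from foreign banks 143.6; capital account: acquisition of foreign patents and trademarks (non-produced assets) 39.8, capital transfers received from emigrants 81.1.)

79.4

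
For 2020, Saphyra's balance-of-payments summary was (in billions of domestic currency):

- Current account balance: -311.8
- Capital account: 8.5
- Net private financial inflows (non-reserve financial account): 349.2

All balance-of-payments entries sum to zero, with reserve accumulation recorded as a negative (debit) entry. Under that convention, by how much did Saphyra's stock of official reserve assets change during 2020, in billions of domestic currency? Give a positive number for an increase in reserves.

Official reserve transactions balance = -((-311.8) + 8.5 + 349.2) = -45.9
An accumulation of reserves is recorded as a debit (negative entry), so the change in the stock of reserves is the negative of that balance.
Change in official reserves = -(-45.9) = 45.9

45.9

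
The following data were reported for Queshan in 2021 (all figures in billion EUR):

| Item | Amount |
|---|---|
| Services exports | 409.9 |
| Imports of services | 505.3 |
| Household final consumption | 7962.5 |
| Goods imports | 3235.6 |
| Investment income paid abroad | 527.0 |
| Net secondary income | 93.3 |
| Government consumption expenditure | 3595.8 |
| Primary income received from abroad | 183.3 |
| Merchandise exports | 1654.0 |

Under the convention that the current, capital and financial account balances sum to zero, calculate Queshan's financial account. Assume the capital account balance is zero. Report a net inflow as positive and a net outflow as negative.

Goods balance = 1654.0 - 3235.6 = -1581.6
Services balance = 409.9 - 505.3 = -95.4
Trade balance (goods + services) = -1581.6 + (-95.4) = -1677.0
Net primary income = 183.3 - 527.0 = -343.7
Net secondary income = 93.3
Current account = -1677.0 + (-343.7) + 93.3 = -1927.4
Financial account = -(-1927.4) = 1927.4

1927.4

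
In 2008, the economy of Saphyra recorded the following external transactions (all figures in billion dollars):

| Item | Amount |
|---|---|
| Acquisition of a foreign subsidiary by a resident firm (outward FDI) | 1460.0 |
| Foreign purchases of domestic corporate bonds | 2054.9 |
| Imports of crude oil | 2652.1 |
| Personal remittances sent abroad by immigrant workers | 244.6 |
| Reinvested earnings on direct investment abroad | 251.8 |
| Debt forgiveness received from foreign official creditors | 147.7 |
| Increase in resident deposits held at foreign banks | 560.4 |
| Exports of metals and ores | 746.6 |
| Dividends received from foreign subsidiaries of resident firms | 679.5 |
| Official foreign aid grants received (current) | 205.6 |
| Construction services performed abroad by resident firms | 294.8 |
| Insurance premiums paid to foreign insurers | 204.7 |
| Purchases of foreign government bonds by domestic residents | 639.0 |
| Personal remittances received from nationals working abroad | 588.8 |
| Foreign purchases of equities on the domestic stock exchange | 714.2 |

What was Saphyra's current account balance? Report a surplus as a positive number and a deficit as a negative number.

-334.3

Goods: -2652.1 + 746.6 = -1905.5
Services: -204.7 + 294.8 = 90.1
Primary income: 679.5 + 251.8 = 931.3
Secondary income: -244.6 + 205.6 + 588.8 = 549.8
Current account = (-1905.5) + 90.1 + 931.3 + 549.8 = -334.3
(Excluded from the current account — financial account: acquisition of a foreign subsidiary by a resident firm (outward FDI) 1460.0, foreign purchases of domestic corporate bonds 2054.9, increase in resident deposits held at foreign banks 560.4, purchases of foreign government bonds by domestic residents 639.0, foreign purchases of equities on the domestic stock exchange 714.2; capital account: debt forgiveness received from foreign official creditors 147.7.)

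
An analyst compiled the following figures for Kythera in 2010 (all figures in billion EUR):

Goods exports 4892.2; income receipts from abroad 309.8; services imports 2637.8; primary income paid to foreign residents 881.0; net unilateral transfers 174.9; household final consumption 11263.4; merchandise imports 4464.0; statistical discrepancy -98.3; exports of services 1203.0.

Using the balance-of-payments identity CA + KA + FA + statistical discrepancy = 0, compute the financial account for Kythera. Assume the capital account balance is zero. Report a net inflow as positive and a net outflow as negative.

1501.2

Goods balance = 4892.2 - 4464.0 = 428.2
Services balance = 1203.0 - 2637.8 = -1434.8
Trade balance (goods + services) = 428.2 + (-1434.8) = -1006.6
Net primary income = 309.8 - 881.0 = -571.2
Net secondary income = 174.9
Current account = -1006.6 + (-571.2) + 174.9 = -1402.9
Financial account = -(-1402.9 + (-98.3)) = 1501.2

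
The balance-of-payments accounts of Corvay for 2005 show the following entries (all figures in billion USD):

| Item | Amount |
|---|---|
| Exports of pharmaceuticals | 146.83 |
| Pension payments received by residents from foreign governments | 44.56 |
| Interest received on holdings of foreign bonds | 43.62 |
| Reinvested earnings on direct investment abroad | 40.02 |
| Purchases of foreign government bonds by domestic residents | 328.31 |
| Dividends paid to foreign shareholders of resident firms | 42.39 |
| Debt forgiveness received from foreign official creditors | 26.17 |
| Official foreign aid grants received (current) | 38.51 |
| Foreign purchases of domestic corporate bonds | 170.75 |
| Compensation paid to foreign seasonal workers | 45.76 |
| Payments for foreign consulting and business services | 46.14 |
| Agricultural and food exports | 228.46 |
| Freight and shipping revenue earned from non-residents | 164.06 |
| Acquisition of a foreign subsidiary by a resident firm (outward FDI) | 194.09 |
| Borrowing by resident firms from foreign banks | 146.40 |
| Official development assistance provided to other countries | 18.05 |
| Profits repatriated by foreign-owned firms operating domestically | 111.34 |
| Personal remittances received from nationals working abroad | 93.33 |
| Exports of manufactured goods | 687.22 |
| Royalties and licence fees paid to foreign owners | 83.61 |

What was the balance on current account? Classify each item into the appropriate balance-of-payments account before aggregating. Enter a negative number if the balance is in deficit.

Goods: 146.83 + 687.22 + 228.46 = 1062.51
Services: -46.14 + 164.06 - 83.61 = 34.31
Primary income: -111.34 - 45.76 - 42.39 + 43.62 + 40.02 = -115.85
Secondary income: 44.56 + 38.51 + 93.33 - 18.05 = 158.35
Current account = 1062.51 + 34.31 + (-115.85) + 158.35 = 1139.32
(Excluded from the current account — financial account: purchases of foreign government bonds by domestic residents 328.31, foreign purchases of domestic corporate bonds 170.75, acquisition of a foreign subsidiary by a resident firm (outward FDI) 194.09, borrowing by resident firms from foreign banks 146.40; capital account: debt forgiveness received from foreign official creditors 26.17.)

1139.32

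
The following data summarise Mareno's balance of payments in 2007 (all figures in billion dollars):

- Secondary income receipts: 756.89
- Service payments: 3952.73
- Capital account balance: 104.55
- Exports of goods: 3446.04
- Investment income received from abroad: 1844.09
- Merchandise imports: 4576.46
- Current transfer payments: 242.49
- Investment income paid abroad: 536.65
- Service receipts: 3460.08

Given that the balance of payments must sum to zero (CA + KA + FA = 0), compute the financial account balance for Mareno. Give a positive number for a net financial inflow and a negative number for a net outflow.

Goods balance = 3446.04 - 4576.46 = -1130.42
Services balance = 3460.08 - 3952.73 = -492.65
Trade balance (goods + services) = -1130.42 + (-492.65) = -1623.07
Net primary income = 1844.09 - 536.65 = 1307.44
Net secondary income = 756.89 - 242.49 = 514.40
Current account = -1623.07 + 1307.44 + 514.40 = 198.77
Financial account = -(198.77 + 104.55) = -303.32

-303.32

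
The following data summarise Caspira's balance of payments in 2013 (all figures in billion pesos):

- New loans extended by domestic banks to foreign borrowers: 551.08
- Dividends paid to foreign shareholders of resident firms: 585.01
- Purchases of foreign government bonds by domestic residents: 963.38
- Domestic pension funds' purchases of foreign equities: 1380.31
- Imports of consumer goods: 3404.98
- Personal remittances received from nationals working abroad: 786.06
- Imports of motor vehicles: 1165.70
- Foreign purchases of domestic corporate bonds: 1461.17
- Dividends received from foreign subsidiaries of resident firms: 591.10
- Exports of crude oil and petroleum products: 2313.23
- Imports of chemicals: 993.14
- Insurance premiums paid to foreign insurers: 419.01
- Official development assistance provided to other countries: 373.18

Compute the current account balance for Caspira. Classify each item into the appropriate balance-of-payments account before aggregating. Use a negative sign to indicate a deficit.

Goods: -3404.98 + 2313.23 - 1165.70 - 993.14 = -3250.59
Services: -419.01
Primary income: 591.10 - 585.01 = 6.09
Secondary income: 786.06 - 373.18 = 412.88
Current account = (-3250.59) + (-419.01) + 6.09 + 412.88 = -3250.63
(Excluded from the current account — financial account: new loans extended by domestic banks to foreign borrowers 551.08, purchases of foreign government bonds by domestic residents 963.38, domestic pension funds' purchases of foreign equities 1380.31, foreign purchases of domestic corporate bonds 1461.17.)

-3250.63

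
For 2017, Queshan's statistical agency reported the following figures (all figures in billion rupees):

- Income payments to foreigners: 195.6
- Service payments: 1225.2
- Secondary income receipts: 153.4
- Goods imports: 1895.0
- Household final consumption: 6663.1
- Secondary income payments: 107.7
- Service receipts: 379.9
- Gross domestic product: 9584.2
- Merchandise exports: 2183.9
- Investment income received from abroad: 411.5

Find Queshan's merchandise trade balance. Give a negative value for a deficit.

Goods balance = 2183.9 - 1895.0 = 288.9

288.9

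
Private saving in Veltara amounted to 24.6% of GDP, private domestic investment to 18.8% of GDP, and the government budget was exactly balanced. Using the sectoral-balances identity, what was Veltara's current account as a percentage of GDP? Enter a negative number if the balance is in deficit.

5.8

By the sectoral-balances identity, CA = (S_private - I) + (T - G).
Private balance = 24.6 - 18.8 = 5.8
Government balance (T - G) = 0
CA = 5.8 + 0.0 = 5.8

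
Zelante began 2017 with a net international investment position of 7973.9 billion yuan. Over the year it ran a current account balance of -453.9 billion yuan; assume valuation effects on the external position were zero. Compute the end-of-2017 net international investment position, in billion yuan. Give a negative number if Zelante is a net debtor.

7520.0

With no valuation effects, change in NIIP = current account = -453.9
End-of-year NIIP = 7973.9 + (-453.9) = 7520.0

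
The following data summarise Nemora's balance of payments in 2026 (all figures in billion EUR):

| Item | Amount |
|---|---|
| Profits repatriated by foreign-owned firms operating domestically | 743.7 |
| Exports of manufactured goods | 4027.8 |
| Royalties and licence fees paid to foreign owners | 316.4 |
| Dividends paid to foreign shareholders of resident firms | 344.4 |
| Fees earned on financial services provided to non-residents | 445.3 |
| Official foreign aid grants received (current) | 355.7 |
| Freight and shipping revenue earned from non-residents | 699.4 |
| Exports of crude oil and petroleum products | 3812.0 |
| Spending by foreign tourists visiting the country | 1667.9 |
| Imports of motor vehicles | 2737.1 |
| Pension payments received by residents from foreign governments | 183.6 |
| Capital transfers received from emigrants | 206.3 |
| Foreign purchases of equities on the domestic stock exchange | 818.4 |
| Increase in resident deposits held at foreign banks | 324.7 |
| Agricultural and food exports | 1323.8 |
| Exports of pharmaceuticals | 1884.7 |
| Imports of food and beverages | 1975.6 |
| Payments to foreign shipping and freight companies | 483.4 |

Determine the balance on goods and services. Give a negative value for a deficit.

Goods: 4027.8 + 3812.0 - 1975.6 + 1323.8 - 2737.1 + 1884.7 = 6335.6
Services: -483.4 + 445.3 - 316.4 + 699.4 + 1667.9 = 2012.8
Trade balance = 6335.6 + 2012.8 = 8348.4
(Excluded from the trade balance — primary income: profits repatriated by foreign-owned firms operating domestically 743.7, dividends paid to foreign shareholders of resident firms 344.4; secondary income: official foreign aid grants received (current) 355.7, pension payments received by residents from foreign governments 183.6; capital account: capital transfers received from emigrants 206.3; financial account: foreign purchases of equities on the domestic stock exchange 818.4, increase in resident deposits held at foreign banks 324.7.)

8348.4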